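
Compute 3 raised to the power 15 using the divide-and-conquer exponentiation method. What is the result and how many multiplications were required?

Computing 3^15 by squaring (build up from 3^1; each line after the first costs one multiplication):

3^1 = 3
3^2 = (3^1)^2 = 3^2 = 9
3^3 = 3 * 3^2 = 3 * 9 = 27
3^6 = (3^3)^2 = 27^2 = 729
3^7 = 3 * 3^6 = 3 * 729 = 2187
3^14 = (3^7)^2 = 2187^2 = 4782969
3^15 = 3 * 3^14 = 3 * 4782969 = 14348907

Result: 14348907
Multiplications needed: 6 (6 lines after 3^1)

3^15 = 14348907. Using exponentiation by squaring, this requires 6 multiplications. The key idea: if the exponent is even, square the half-power; if odd, multiply by the base once.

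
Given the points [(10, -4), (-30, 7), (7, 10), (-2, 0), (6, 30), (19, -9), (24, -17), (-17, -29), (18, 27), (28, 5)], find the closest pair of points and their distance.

Computing all pairwise distances among 10 points:

d((10, -4), (-30, 7)) = 41.4849
d((10, -4), (7, 10)) = 14.3178
d((10, -4), (-2, 0)) = 12.6491
d((10, -4), (6, 30)) = 34.2345
d((10, -4), (19, -9)) = 10.2956
d((10, -4), (24, -17)) = 19.105
d((10, -4), (-17, -29)) = 36.7967
d((10, -4), (18, 27)) = 32.0156
d((10, -4), (28, 5)) = 20.1246
d((-30, 7), (7, 10)) = 37.1214
d((-30, 7), (-2, 0)) = 28.8617
d((-30, 7), (6, 30)) = 42.72
d((-30, 7), (19, -9)) = 51.5461
d((-30, 7), (24, -17)) = 59.0931
d((-30, 7), (-17, -29)) = 38.2753
d((-30, 7), (18, 27)) = 52.0
d((-30, 7), (28, 5)) = 58.0345
d((7, 10), (-2, 0)) = 13.4536
d((7, 10), (6, 30)) = 20.025
d((7, 10), (19, -9)) = 22.4722
d((7, 10), (24, -17)) = 31.9061
d((7, 10), (-17, -29)) = 45.793
d((7, 10), (18, 27)) = 20.2485
d((7, 10), (28, 5)) = 21.587
d((-2, 0), (6, 30)) = 31.0483
d((-2, 0), (19, -9)) = 22.8473
d((-2, 0), (24, -17)) = 31.0644
d((-2, 0), (-17, -29)) = 32.6497
d((-2, 0), (18, 27)) = 33.6006
d((-2, 0), (28, 5)) = 30.4138
d((6, 30), (19, -9)) = 41.1096
d((6, 30), (24, -17)) = 50.3289
d((6, 30), (-17, -29)) = 63.3246
d((6, 30), (18, 27)) = 12.3693
d((6, 30), (28, 5)) = 33.3017
d((19, -9), (24, -17)) = 9.434 <-- minimum
d((19, -9), (-17, -29)) = 41.1825
d((19, -9), (18, 27)) = 36.0139
d((19, -9), (28, 5)) = 16.6433
d((24, -17), (-17, -29)) = 42.72
d((24, -17), (18, 27)) = 44.4072
d((24, -17), (28, 5)) = 22.3607
d((-17, -29), (18, 27)) = 66.0379
d((-17, -29), (28, 5)) = 56.4004
d((18, 27), (28, 5)) = 24.1661

Closest pair: (19, -9) and (24, -17) with distance 9.434

The closest pair is (19, -9) and (24, -17) with Euclidean distance 9.434. For 10 points, brute-force pairwise comparison is shown above. For large n, the divide-and-conquer algorithm (sort by x, recurse on halves, check the dividing strip) achieves O(n log n).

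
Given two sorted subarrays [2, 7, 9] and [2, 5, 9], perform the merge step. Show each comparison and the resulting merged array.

Merging process:

Compare 2 vs 2: take 2 from left. Merged: [2]
Compare 7 vs 2: take 2 from right. Merged: [2, 2]
Compare 7 vs 5: take 5 from right. Merged: [2, 2, 5]
Compare 7 vs 9: take 7 from left. Merged: [2, 2, 5, 7]
Compare 9 vs 9: take 9 from left. Merged: [2, 2, 5, 7, 9]
Append remaining from right: [9]. Merged: [2, 2, 5, 7, 9, 9]

Final merged array: [2, 2, 5, 7, 9, 9]
Total comparisons: 5

The merged array is [2, 2, 5, 7, 9, 9], requiring 5 comparisons. The merge step runs in O(n) time where n is the total number of elements.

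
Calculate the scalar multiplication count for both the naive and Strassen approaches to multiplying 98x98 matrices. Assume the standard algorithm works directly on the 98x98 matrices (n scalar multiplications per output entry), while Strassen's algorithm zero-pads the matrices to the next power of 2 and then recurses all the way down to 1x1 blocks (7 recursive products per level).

Matrix multiplication for 98x98 matrices:

Strassen's algorithm requires power-of-2 dimensions. Pad 98x98 to 128x128 (next power of 2).

Standard algorithm: 98^3 = 941192 multiplications
Strassen's algorithm: 7^(log2(128)) = 7^7 = 823543 multiplications
Savings: 941192 - 823543 = 117649 multiplications

Standard: 941192 multiplications (98^3). Strassen: 823543 multiplications (7^7, after padding to 128x128). Strassen reduces 8 recursive multiplications to 7 at each level.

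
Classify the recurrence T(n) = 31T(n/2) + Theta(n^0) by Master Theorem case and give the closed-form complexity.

Master Theorem for T(n) = 31T(n/2) + O(n^0):

a = 31, b = 2, c = 0
log_b(a) = log_2(31) = 4.9542

Case 1: c = 0 < log_2(31) = 4.9542
T(n) = O(n^(log_2 31))

For T(n) = 31T(n/2) + O(n^0): log_2(31) = 4.9542. This is Case 1 of the Master Theorem (c < log_b(a), work dominated by leaves), giving O(n^(log_2 31)).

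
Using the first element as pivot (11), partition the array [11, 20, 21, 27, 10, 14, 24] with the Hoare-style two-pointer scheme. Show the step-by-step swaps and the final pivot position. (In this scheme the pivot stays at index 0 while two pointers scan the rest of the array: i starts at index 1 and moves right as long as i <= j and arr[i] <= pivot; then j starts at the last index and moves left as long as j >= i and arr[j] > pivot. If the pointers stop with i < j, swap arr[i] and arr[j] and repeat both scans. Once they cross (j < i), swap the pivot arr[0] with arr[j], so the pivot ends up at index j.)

Hoare-style two-pointer partition with pivot = 11:

Initial array: [11, 20, 21, 27, 10, 14, 24]

Pointers start at i = 1, j = 6.
i stops at index 1 (arr[1]=20 > 11), j stops at index 4 (arr[4]=10 <= 11): swap arr[1] and arr[4], array becomes [11, 10, 21, 27, 20, 14, 24]
i ends at 2, j ends at 1: the pointers have crossed (j < i), so scanning stops.

Swap pivot arr[0] with arr[1] to place pivot at position 1: [10, 11, 21, 27, 20, 14, 24]
Pivot position: 1

After partitioning with pivot 11, the array becomes [10, 11, 21, 27, 20, 14, 24]. The pivot is placed at index 1. All elements to the left of the pivot are <= 11, and all elements to the right are > 11.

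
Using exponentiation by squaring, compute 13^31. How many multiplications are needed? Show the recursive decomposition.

Computing 13^31 by squaring (build up from 13^1; each line after the first costs one multiplication):

13^1 = 13
13^2 = (13^1)^2 = 13^2 = 169
13^3 = 13 * 13^2 = 13 * 169 = 2197
13^6 = (13^3)^2 = 2197^2 = 4826809
13^7 = 13 * 13^6 = 13 * 4826809 = 62748517
13^14 = (13^7)^2 = 62748517^2 = 3937376385699289
13^15 = 13 * 13^14 = 13 * 3937376385699289 = 51185893014090757
13^30 = (13^15)^2 = 51185893014090757^2 = 2619995643649944960380551432833049
13^31 = 13 * 13^30 = 13 * 2619995643649944960380551432833049 = 34059943367449284484947168626829637

Result: 34059943367449284484947168626829637
Multiplications needed: 8 (8 lines after 13^1)

13^31 = 34059943367449284484947168626829637. Using exponentiation by squaring, this requires 8 multiplications. The key idea: if the exponent is even, square the half-power; if odd, multiply by the base once.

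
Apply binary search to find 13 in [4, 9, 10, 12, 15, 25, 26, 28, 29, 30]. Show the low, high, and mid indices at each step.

Binary search for 13 in [4, 9, 10, 12, 15, 25, 26, 28, 29, 30]:

lo=0, hi=9, mid=4, arr[mid]=15 -> 15 > 13, search left half
lo=0, hi=3, mid=1, arr[mid]=9 -> 9 < 13, search right half
lo=2, hi=3, mid=2, arr[mid]=10 -> 10 < 13, search right half
lo=3, hi=3, mid=3, arr[mid]=12 -> 12 < 13, search right half
lo=4 > hi=3, target 13 not found

Binary search determines that 13 is not in the array after 4 comparisons. The search space was exhausted without finding the target.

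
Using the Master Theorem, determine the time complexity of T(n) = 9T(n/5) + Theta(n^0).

Master Theorem for T(n) = 9T(n/5) + O(n^0):

a = 9, b = 5, c = 0
log_b(a) = log_5(9) = 1.3652

Case 1: c = 0 < log_5(9) = 1.3652
T(n) = O(n^(log_5 9))

For T(n) = 9T(n/5) + O(n^0): log_5(9) = 1.3652. This is Case 1 of the Master Theorem (c < log_b(a), work dominated by leaves), giving O(n^(log_5 9)).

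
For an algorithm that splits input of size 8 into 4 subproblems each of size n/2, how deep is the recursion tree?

For divide and conquer with division factor 2:

Problem sizes at each level:
Level 0: 8
Level 1: 4
Level 2: 2
Level 3: 1

The root is level 0 and the size-1 base case is level 3 (the tree spans levels 0 through 3, i.e. 4 levels counting the root), so the depth is the number of divisions: log_2(8) = 3

The recursion tree depth is log_2(8) = 3. At each level, the problem size is divided by 2, so it takes 3 divisions to reduce to a base case of size 1. The algorithm makes 4 recursive calls at each level.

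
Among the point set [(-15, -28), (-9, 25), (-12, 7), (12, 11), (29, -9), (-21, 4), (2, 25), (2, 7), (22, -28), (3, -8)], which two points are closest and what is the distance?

Computing all pairwise distances among 10 points:

d((-15, -28), (-9, 25)) = 53.3385
d((-15, -28), (-12, 7)) = 35.1283
d((-15, -28), (12, 11)) = 47.4342
d((-15, -28), (29, -9)) = 47.927
d((-15, -28), (-21, 4)) = 32.5576
d((-15, -28), (2, 25)) = 55.6597
d((-15, -28), (2, 7)) = 38.9102
d((-15, -28), (22, -28)) = 37.0
d((-15, -28), (3, -8)) = 26.9072
d((-9, 25), (-12, 7)) = 18.2483
d((-9, 25), (12, 11)) = 25.2389
d((-9, 25), (29, -9)) = 50.9902
d((-9, 25), (-21, 4)) = 24.1868
d((-9, 25), (2, 25)) = 11.0
d((-9, 25), (2, 7)) = 21.095
d((-9, 25), (22, -28)) = 61.4003
d((-9, 25), (3, -8)) = 35.1141
d((-12, 7), (12, 11)) = 24.3311
d((-12, 7), (29, -9)) = 44.0114
d((-12, 7), (-21, 4)) = 9.4868 <-- minimum
d((-12, 7), (2, 25)) = 22.8035
d((-12, 7), (2, 7)) = 14.0
d((-12, 7), (22, -28)) = 48.7955
d((-12, 7), (3, -8)) = 21.2132
d((12, 11), (29, -9)) = 26.2488
d((12, 11), (-21, 4)) = 33.7343
d((12, 11), (2, 25)) = 17.2047
d((12, 11), (2, 7)) = 10.7703
d((12, 11), (22, -28)) = 40.2616
d((12, 11), (3, -8)) = 21.0238
d((29, -9), (-21, 4)) = 51.6624
d((29, -9), (2, 25)) = 43.4166
d((29, -9), (2, 7)) = 31.3847
d((29, -9), (22, -28)) = 20.2485
d((29, -9), (3, -8)) = 26.0192
d((-21, 4), (2, 25)) = 31.1448
d((-21, 4), (2, 7)) = 23.1948
d((-21, 4), (22, -28)) = 53.6004
d((-21, 4), (3, -8)) = 26.8328
d((2, 25), (2, 7)) = 18.0
d((2, 25), (22, -28)) = 56.648
d((2, 25), (3, -8)) = 33.0151
d((2, 7), (22, -28)) = 40.3113
d((2, 7), (3, -8)) = 15.0333
d((22, -28), (3, -8)) = 27.5862

Closest pair: (-12, 7) and (-21, 4) with distance 9.4868

The closest pair is (-12, 7) and (-21, 4) with Euclidean distance 9.4868. For 10 points, brute-force pairwise comparison is shown above. For large n, the divide-and-conquer algorithm (sort by x, recurse on halves, check the dividing strip) achieves O(n log n).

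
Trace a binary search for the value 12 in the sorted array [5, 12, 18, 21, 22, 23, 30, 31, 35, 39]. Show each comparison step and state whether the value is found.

Binary search for 12 in [5, 12, 18, 21, 22, 23, 30, 31, 35, 39]:

lo=0, hi=9, mid=4, arr[mid]=22 -> 22 > 12, search left half
lo=0, hi=3, mid=1, arr[mid]=12 -> Found target at index 1!

Binary search finds 12 at index 1 after 2 comparisons. The search repeatedly halves the search space by comparing with the middle element.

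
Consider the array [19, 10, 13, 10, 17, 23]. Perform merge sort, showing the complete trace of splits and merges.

Merge sort trace:

Split: [19, 10, 13, 10, 17, 23] -> [19, 10, 13] and [10, 17, 23]
  Split: [19, 10, 13] -> [19] and [10, 13]
    Split: [10, 13] -> [10] and [13]
    Merge: [10] + [13] -> [10, 13]
  Merge: [19] + [10, 13] -> [10, 13, 19]
  Split: [10, 17, 23] -> [10] and [17, 23]
    Split: [17, 23] -> [17] and [23]
    Merge: [17] + [23] -> [17, 23]
  Merge: [10] + [17, 23] -> [10, 17, 23]
Merge: [10, 13, 19] + [10, 17, 23] -> [10, 10, 13, 17, 19, 23]

Final sorted array: [10, 10, 13, 17, 19, 23]

The merge sort proceeds by recursively splitting the array and merging sorted halves.
After all merges, the sorted array is [10, 10, 13, 17, 19, 23].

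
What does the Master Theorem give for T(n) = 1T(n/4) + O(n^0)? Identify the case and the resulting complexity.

Master Theorem for T(n) = 1T(n/4) + O(n^0):

a = 1, b = 4, c = 0
log_b(a) = log_4(1) = 0.0000

Case 2: c = 0 = log_4(1) = 0.0000
T(n) = O(n^0 log n) = O(log n)

For T(n) = 1T(n/4) + O(n^0): log_4(1) = 0.0000. This is Case 2 of the Master Theorem (c = log_b(a), equal work at all levels), giving O(log n).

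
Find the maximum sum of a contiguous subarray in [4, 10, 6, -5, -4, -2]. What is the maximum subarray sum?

Using Kadane's algorithm on [4, 10, 6, -5, -4, -2]:

Scanning through the array:
Position 1 (value 10): max_ending_here = 14, max_so_far = 14
Position 2 (value 6): max_ending_here = 20, max_so_far = 20
Position 3 (value -5): max_ending_here = 15, max_so_far = 20
Position 4 (value -4): max_ending_here = 11, max_so_far = 20
Position 5 (value -2): max_ending_here = 9, max_so_far = 20

Maximum subarray: [4, 10, 6]
Maximum sum: 20

The maximum subarray is [4, 10, 6] with sum 20. This subarray runs from index 0 to index 2.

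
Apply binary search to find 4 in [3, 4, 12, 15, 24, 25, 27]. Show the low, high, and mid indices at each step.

Binary search for 4 in [3, 4, 12, 15, 24, 25, 27]:

lo=0, hi=6, mid=3, arr[mid]=15 -> 15 > 4, search left half
lo=0, hi=2, mid=1, arr[mid]=4 -> Found target at index 1!

Binary search finds 4 at index 1 after 2 comparisons. The search repeatedly halves the search space by comparing with the middle element.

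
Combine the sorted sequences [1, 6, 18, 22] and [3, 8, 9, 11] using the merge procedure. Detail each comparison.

Merging process:

Compare 1 vs 3: take 1 from left. Merged: [1]
Compare 6 vs 3: take 3 from right. Merged: [1, 3]
Compare 6 vs 8: take 6 from left. Merged: [1, 3, 6]
Compare 18 vs 8: take 8 from right. Merged: [1, 3, 6, 8]
Compare 18 vs 9: take 9 from right. Merged: [1, 3, 6, 8, 9]
Compare 18 vs 11: take 11 from right. Merged: [1, 3, 6, 8, 9, 11]
Append remaining from left: [18, 22]. Merged: [1, 3, 6, 8, 9, 11, 18, 22]

Final merged array: [1, 3, 6, 8, 9, 11, 18, 22]
Total comparisons: 6

The merged array is [1, 3, 6, 8, 9, 11, 18, 22], requiring 6 comparisons. The merge step runs in O(n) time where n is the total number of elements.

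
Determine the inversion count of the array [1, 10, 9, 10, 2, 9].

Finding inversions in [1, 10, 9, 10, 2, 9]:

(1, 2): arr[1]=10 > arr[2]=9
(1, 4): arr[1]=10 > arr[4]=2
(1, 5): arr[1]=10 > arr[5]=9
(2, 4): arr[2]=9 > arr[4]=2
(3, 4): arr[3]=10 > arr[4]=2
(3, 5): arr[3]=10 > arr[5]=9

Total inversions: 6

The array has 6 inversion(s): (1,2), (1,4), (1,5), (2,4), (3,4), (3,5). Each pair (i,j) satisfies i < j and arr[i] > arr[j].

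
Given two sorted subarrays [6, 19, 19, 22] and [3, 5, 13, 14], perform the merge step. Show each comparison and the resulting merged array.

Merging process:

Compare 6 vs 3: take 3 from right. Merged: [3]
Compare 6 vs 5: take 5 from right. Merged: [3, 5]
Compare 6 vs 13: take 6 from left. Merged: [3, 5, 6]
Compare 19 vs 13: take 13 from right. Merged: [3, 5, 6, 13]
Compare 19 vs 14: take 14 from right. Merged: [3, 5, 6, 13, 14]
Append remaining from left: [19, 19, 22]. Merged: [3, 5, 6, 13, 14, 19, 19, 22]

Final merged array: [3, 5, 6, 13, 14, 19, 19, 22]
Total comparisons: 5

The merged array is [3, 5, 6, 13, 14, 19, 19, 22], requiring 5 comparisons. The merge step runs in O(n) time where n is the total number of elements.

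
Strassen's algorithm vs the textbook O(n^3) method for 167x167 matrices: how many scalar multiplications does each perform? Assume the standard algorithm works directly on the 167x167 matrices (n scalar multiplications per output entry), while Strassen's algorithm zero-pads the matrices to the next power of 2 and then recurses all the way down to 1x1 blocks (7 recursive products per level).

Matrix multiplication for 167x167 matrices:

Strassen's algorithm requires power-of-2 dimensions. Pad 167x167 to 256x256 (next power of 2).

Standard algorithm: 167^3 = 4657463 multiplications
Strassen's algorithm: 7^(log2(256)) = 7^8 = 5764801 multiplications
Difference: 4657463 - 5764801 = -1107338 (Strassen uses MORE here due to padding overhead — for small or just-over-power-of-2 n, padding can outweigh the per-level savings)

Standard: 4657463 multiplications (167^3). Strassen: 5764801 multiplications (7^8, after padding to 256x256). Strassen reduces 8 recursive multiplications to 7 at each level.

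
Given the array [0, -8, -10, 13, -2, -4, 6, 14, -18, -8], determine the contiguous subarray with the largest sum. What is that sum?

Using Kadane's algorithm on [0, -8, -10, 13, -2, -4, 6, 14, -18, -8]:

Scanning through the array:
Position 1 (value -8): max_ending_here = -8, max_so_far = 0
Position 2 (value -10): max_ending_here = -10, max_so_far = 0
Position 3 (value 13): max_ending_here = 13, max_so_far = 13
Position 4 (value -2): max_ending_here = 11, max_so_far = 13
Position 5 (value -4): max_ending_here = 7, max_so_far = 13
Position 6 (value 6): max_ending_here = 13, max_so_far = 13
Position 7 (value 14): max_ending_here = 27, max_so_far = 27
Position 8 (value -18): max_ending_here = 9, max_so_far = 27
Position 9 (value -8): max_ending_here = 1, max_so_far = 27

Maximum subarray: [13, -2, -4, 6, 14]
Maximum sum: 27

The maximum subarray is [13, -2, -4, 6, 14] with sum 27. This subarray runs from index 3 to index 7.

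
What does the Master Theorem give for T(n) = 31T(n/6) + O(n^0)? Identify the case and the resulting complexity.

Master Theorem for T(n) = 31T(n/6) + O(n^0):

a = 31, b = 6, c = 0
log_b(a) = log_6(31) = 1.9165

Case 1: c = 0 < log_6(31) = 1.9165
T(n) = O(n^(log_6 31))

For T(n) = 31T(n/6) + O(n^0): log_6(31) = 1.9165. This is Case 1 of the Master Theorem (c < log_b(a), work dominated by leaves), giving O(n^(log_6 31)).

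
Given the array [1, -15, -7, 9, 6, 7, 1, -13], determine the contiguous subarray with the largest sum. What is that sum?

Using Kadane's algorithm on [1, -15, -7, 9, 6, 7, 1, -13]:

Scanning through the array:
Position 1 (value -15): max_ending_here = -14, max_so_far = 1
Position 2 (value -7): max_ending_here = -7, max_so_far = 1
Position 3 (value 9): max_ending_here = 9, max_so_far = 9
Position 4 (value 6): max_ending_here = 15, max_so_far = 15
Position 5 (value 7): max_ending_here = 22, max_so_far = 22
Position 6 (value 1): max_ending_here = 23, max_so_far = 23
Position 7 (value -13): max_ending_here = 10, max_so_far = 23

Maximum subarray: [9, 6, 7, 1]
Maximum sum: 23

The maximum subarray is [9, 6, 7, 1] with sum 23. This subarray runs from index 3 to index 6.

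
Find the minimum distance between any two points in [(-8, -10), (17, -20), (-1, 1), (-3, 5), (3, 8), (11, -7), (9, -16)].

Computing all pairwise distances among 7 points:

d((-8, -10), (17, -20)) = 26.9258
d((-8, -10), (-1, 1)) = 13.0384
d((-8, -10), (-3, 5)) = 15.8114
d((-8, -10), (3, 8)) = 21.095
d((-8, -10), (11, -7)) = 19.2354
d((-8, -10), (9, -16)) = 18.0278
d((17, -20), (-1, 1)) = 27.6586
d((17, -20), (-3, 5)) = 32.0156
d((17, -20), (3, 8)) = 31.305
d((17, -20), (11, -7)) = 14.3178
d((17, -20), (9, -16)) = 8.9443
d((-1, 1), (-3, 5)) = 4.4721 <-- minimum
d((-1, 1), (3, 8)) = 8.0623
d((-1, 1), (11, -7)) = 14.4222
d((-1, 1), (9, -16)) = 19.7231
d((-3, 5), (3, 8)) = 6.7082
d((-3, 5), (11, -7)) = 18.4391
d((-3, 5), (9, -16)) = 24.1868
d((3, 8), (11, -7)) = 17.0
d((3, 8), (9, -16)) = 24.7386
d((11, -7), (9, -16)) = 9.2195

Closest pair: (-1, 1) and (-3, 5) with distance 4.4721

The closest pair is (-1, 1) and (-3, 5) with Euclidean distance 4.4721. For 7 points, brute-force pairwise comparison is shown above. For large n, the divide-and-conquer algorithm (sort by x, recurse on halves, check the dividing strip) achieves O(n log n).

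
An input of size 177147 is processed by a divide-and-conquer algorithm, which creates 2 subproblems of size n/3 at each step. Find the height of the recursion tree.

For divide and conquer with division factor 3:

Problem sizes at each level:
Level 0: 177147
Level 1: 59049
Level 2: 19683
Level 3: 6561
Level 4: 2187
Level 5: 729
Level 6: 243
Level 7: 81
Level 8: 27
Level 9: 9
Level 10: 3
Level 11: 1

The root is level 0 and the size-1 base case is level 11 (the tree spans levels 0 through 11, i.e. 12 levels counting the root), so the depth is the number of divisions: log_3(177147) = 11

The recursion tree depth is log_3(177147) = 11. At each level, the problem size is divided by 3, so it takes 11 divisions to reduce to a base case of size 1. The algorithm makes 2 recursive calls at each level.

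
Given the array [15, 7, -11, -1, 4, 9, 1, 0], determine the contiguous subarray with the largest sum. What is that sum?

Using Kadane's algorithm on [15, 7, -11, -1, 4, 9, 1, 0]:

Scanning through the array:
Position 1 (value 7): max_ending_here = 22, max_so_far = 22
Position 2 (value -11): max_ending_here = 11, max_so_far = 22
Position 3 (value -1): max_ending_here = 10, max_so_far = 22
Position 4 (value 4): max_ending_here = 14, max_so_far = 22
Position 5 (value 9): max_ending_here = 23, max_so_far = 23
Position 6 (value 1): max_ending_here = 24, max_so_far = 24
Position 7 (value 0): max_ending_here = 24, max_so_far = 24

Maximum subarray: [15, 7, -11, -1, 4, 9, 1]
Maximum sum: 24

The maximum subarray is [15, 7, -11, -1, 4, 9, 1] with sum 24. This subarray runs from index 0 to index 6.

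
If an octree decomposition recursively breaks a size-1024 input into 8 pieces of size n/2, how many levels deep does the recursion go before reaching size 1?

For divide and conquer with division factor 2:

Problem sizes at each level:
Level 0: 1024
Level 1: 512
Level 2: 256
Level 3: 128
Level 4: 64
Level 5: 32
Level 6: 16
Level 7: 8
Level 8: 4
Level 9: 2
Level 10: 1

The root is level 0 and the size-1 base case is level 10 (the tree spans levels 0 through 10, i.e. 11 levels counting the root), so the depth is the number of divisions: log_2(1024) = 10

The recursion tree depth is log_2(1024) = 10. At each level, the problem size is divided by 2, so it takes 10 divisions to reduce to a base case of size 1. The algorithm makes 8 recursive calls at each level.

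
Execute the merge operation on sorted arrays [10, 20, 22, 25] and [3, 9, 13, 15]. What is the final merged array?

Merging process:

Compare 10 vs 3: take 3 from right. Merged: [3]
Compare 10 vs 9: take 9 from right. Merged: [3, 9]
Compare 10 vs 13: take 10 from left. Merged: [3, 9, 10]
Compare 20 vs 13: take 13 from right. Merged: [3, 9, 10, 13]
Compare 20 vs 15: take 15 from right. Merged: [3, 9, 10, 13, 15]
Append remaining from left: [20, 22, 25]. Merged: [3, 9, 10, 13, 15, 20, 22, 25]

Final merged array: [3, 9, 10, 13, 15, 20, 22, 25]
Total comparisons: 5

The merged array is [3, 9, 10, 13, 15, 20, 22, 25], requiring 5 comparisons. The merge step runs in O(n) time where n is the total number of elements.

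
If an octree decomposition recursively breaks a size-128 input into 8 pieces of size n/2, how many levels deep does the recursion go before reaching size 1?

For divide and conquer with division factor 2:

Problem sizes at each level:
Level 0: 128
Level 1: 64
Level 2: 32
Level 3: 16
Level 4: 8
Level 5: 4
Level 6: 2
Level 7: 1

The root is level 0 and the size-1 base case is level 7 (the tree spans levels 0 through 7, i.e. 8 levels counting the root), so the depth is the number of divisions: log_2(128) = 7

The recursion tree depth is log_2(128) = 7. At each level, the problem size is divided by 2, so it takes 7 divisions to reduce to a base case of size 1. The algorithm makes 8 recursive calls at each level.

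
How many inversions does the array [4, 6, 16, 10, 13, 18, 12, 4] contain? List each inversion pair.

Finding inversions in [4, 6, 16, 10, 13, 18, 12, 4]:

(1, 7): arr[1]=6 > arr[7]=4
(2, 3): arr[2]=16 > arr[3]=10
(2, 4): arr[2]=16 > arr[4]=13
(2, 6): arr[2]=16 > arr[6]=12
(2, 7): arr[2]=16 > arr[7]=4
(3, 7): arr[3]=10 > arr[7]=4
(4, 6): arr[4]=13 > arr[6]=12
(4, 7): arr[4]=13 > arr[7]=4
(5, 6): arr[5]=18 > arr[6]=12
(5, 7): arr[5]=18 > arr[7]=4
(6, 7): arr[6]=12 > arr[7]=4

Total inversions: 11

The array has 11 inversion(s): (1,7), (2,3), (2,4), (2,6), (2,7), (3,7), (4,6), (4,7), (5,6), (5,7), (6,7). Each pair (i,j) satisfies i < j and arr[i] > arr[j].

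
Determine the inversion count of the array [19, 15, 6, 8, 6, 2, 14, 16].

Finding inversions in [19, 15, 6, 8, 6, 2, 14, 16]:

(0, 1): arr[0]=19 > arr[1]=15
(0, 2): arr[0]=19 > arr[2]=6
(0, 3): arr[0]=19 > arr[3]=8
(0, 4): arr[0]=19 > arr[4]=6
(0, 5): arr[0]=19 > arr[5]=2
(0, 6): arr[0]=19 > arr[6]=14
(0, 7): arr[0]=19 > arr[7]=16
(1, 2): arr[1]=15 > arr[2]=6
(1, 3): arr[1]=15 > arr[3]=8
(1, 4): arr[1]=15 > arr[4]=6
(1, 5): arr[1]=15 > arr[5]=2
(1, 6): arr[1]=15 > arr[6]=14
(2, 5): arr[2]=6 > arr[5]=2
(3, 4): arr[3]=8 > arr[4]=6
(3, 5): arr[3]=8 > arr[5]=2
(4, 5): arr[4]=6 > arr[5]=2

Total inversions: 16

The array has 16 inversion(s): (0,1), (0,2), (0,3), (0,4), (0,5), (0,6), (0,7), (1,2), (1,3), (1,4), (1,5), (1,6), (2,5), (3,4), (3,5), (4,5). Each pair (i,j) satisfies i < j and arr[i] > arr[j].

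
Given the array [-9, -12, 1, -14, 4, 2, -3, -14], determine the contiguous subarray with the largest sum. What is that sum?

Using Kadane's algorithm on [-9, -12, 1, -14, 4, 2, -3, -14]:

Scanning through the array:
Position 1 (value -12): max_ending_here = -12, max_so_far = -9
Position 2 (value 1): max_ending_here = 1, max_so_far = 1
Position 3 (value -14): max_ending_here = -13, max_so_far = 1
Position 4 (value 4): max_ending_here = 4, max_so_far = 4
Position 5 (value 2): max_ending_here = 6, max_so_far = 6
Position 6 (value -3): max_ending_here = 3, max_so_far = 6
Position 7 (value -14): max_ending_here = -11, max_so_far = 6

Maximum subarray: [4, 2]
Maximum sum: 6

The maximum subarray is [4, 2] with sum 6. This subarray runs from index 4 to index 5.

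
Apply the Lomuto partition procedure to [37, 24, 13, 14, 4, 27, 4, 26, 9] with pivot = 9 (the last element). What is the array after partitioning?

Lomuto partition with pivot = 9:

Initial array: [37, 24, 13, 14, 4, 27, 4, 26, 9]

arr[0]=37 > 9: no swap
arr[1]=24 > 9: no swap
arr[2]=13 > 9: no swap
arr[3]=14 > 9: no swap
arr[4]=4 <= 9: swap with position 0, array becomes [4, 24, 13, 14, 37, 27, 4, 26, 9]
arr[5]=27 > 9: no swap
arr[6]=4 <= 9: swap with position 1, array becomes [4, 4, 13, 14, 37, 27, 24, 26, 9]
arr[7]=26 > 9: no swap

Place pivot at position 2: [4, 4, 9, 14, 37, 27, 24, 26, 13]
Pivot position: 2

After partitioning with pivot 9, the array becomes [4, 4, 9, 14, 37, 27, 24, 26, 13]. The pivot is placed at index 2. All elements to the left of the pivot are <= 9, and all elements to the right are > 9.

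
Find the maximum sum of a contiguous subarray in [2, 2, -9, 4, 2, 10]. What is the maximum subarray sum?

Using Kadane's algorithm on [2, 2, -9, 4, 2, 10]:

Scanning through the array:
Position 1 (value 2): max_ending_here = 4, max_so_far = 4
Position 2 (value -9): max_ending_here = -5, max_so_far = 4
Position 3 (value 4): max_ending_here = 4, max_so_far = 4
Position 4 (value 2): max_ending_here = 6, max_so_far = 6
Position 5 (value 10): max_ending_here = 16, max_so_far = 16

Maximum subarray: [4, 2, 10]
Maximum sum: 16

The maximum subarray is [4, 2, 10] with sum 16. This subarray runs from index 3 to index 5.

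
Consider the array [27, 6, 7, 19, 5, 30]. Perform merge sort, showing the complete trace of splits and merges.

Merge sort trace:

Split: [27, 6, 7, 19, 5, 30] -> [27, 6, 7] and [19, 5, 30]
  Split: [27, 6, 7] -> [27] and [6, 7]
    Split: [6, 7] -> [6] and [7]
    Merge: [6] + [7] -> [6, 7]
  Merge: [27] + [6, 7] -> [6, 7, 27]
  Split: [19, 5, 30] -> [19] and [5, 30]
    Split: [5, 30] -> [5] and [30]
    Merge: [5] + [30] -> [5, 30]
  Merge: [19] + [5, 30] -> [5, 19, 30]
Merge: [6, 7, 27] + [5, 19, 30] -> [5, 6, 7, 19, 27, 30]

Final sorted array: [5, 6, 7, 19, 27, 30]

The merge sort proceeds by recursively splitting the array and merging sorted halves.
After all merges, the sorted array is [5, 6, 7, 19, 27, 30].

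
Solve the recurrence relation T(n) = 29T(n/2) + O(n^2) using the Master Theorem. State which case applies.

Master Theorem for T(n) = 29T(n/2) + O(n^2):

a = 29, b = 2, c = 2
log_b(a) = log_2(29) = 4.8580

Case 1: c = 2 < log_2(29) = 4.8580
T(n) = O(n^(log_2 29))

For T(n) = 29T(n/2) + O(n^2): log_2(29) = 4.8580. This is Case 1 of the Master Theorem (c < log_b(a), work dominated by leaves), giving O(n^(log_2 29)).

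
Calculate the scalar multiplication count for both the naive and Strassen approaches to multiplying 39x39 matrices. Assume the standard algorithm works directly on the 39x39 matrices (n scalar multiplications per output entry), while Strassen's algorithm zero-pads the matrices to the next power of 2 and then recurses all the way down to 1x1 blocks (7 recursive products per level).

Matrix multiplication for 39x39 matrices:

Strassen's algorithm requires power-of-2 dimensions. Pad 39x39 to 64x64 (next power of 2).

Standard algorithm: 39^3 = 59319 multiplications
Strassen's algorithm: 7^(log2(64)) = 7^6 = 117649 multiplications
Difference: 59319 - 117649 = -58330 (Strassen uses MORE here due to padding overhead — for small or just-over-power-of-2 n, padding can outweigh the per-level savings)

Standard: 59319 multiplications (39^3). Strassen: 117649 multiplications (7^6, after padding to 64x64). Strassen reduces 8 recursive multiplications to 7 at each level.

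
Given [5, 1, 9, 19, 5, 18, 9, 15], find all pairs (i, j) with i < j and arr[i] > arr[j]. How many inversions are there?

Finding inversions in [5, 1, 9, 19, 5, 18, 9, 15]:

(0, 1): arr[0]=5 > arr[1]=1
(2, 4): arr[2]=9 > arr[4]=5
(3, 4): arr[3]=19 > arr[4]=5
(3, 5): arr[3]=19 > arr[5]=18
(3, 6): arr[3]=19 > arr[6]=9
(3, 7): arr[3]=19 > arr[7]=15
(5, 6): arr[5]=18 > arr[6]=9
(5, 7): arr[5]=18 > arr[7]=15

Total inversions: 8

The array has 8 inversion(s): (0,1), (2,4), (3,4), (3,5), (3,6), (3,7), (5,6), (5,7). Each pair (i,j) satisfies i < j and arr[i] > arr[j].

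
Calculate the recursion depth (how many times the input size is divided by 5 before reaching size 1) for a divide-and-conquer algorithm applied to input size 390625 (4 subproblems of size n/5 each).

For divide and conquer with division factor 5:

Problem sizes at each level:
Level 0: 390625
Level 1: 78125
Level 2: 15625
Level 3: 3125
Level 4: 625
Level 5: 125
Level 6: 25
Level 7: 5
Level 8: 1

The root is level 0 and the size-1 base case is level 8 (the tree spans levels 0 through 8, i.e. 9 levels counting the root), so the depth is the number of divisions: log_5(390625) = 8

The recursion tree depth is log_5(390625) = 8. At each level, the problem size is divided by 5, so it takes 8 divisions to reduce to a base case of size 1. The algorithm makes 4 recursive calls at each level.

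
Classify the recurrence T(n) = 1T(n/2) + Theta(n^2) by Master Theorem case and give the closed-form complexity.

Master Theorem for T(n) = 1T(n/2) + O(n^2):

a = 1, b = 2, c = 2
log_b(a) = log_2(1) = 0.0000

Case 3: c = 2 > log_2(1) = 0.0000
T(n) = O(n^2) = O(n^2)

For T(n) = 1T(n/2) + O(n^2): log_2(1) = 0.0000. This is Case 3 of the Master Theorem (c > log_b(a), work dominated by root), giving O(n^2).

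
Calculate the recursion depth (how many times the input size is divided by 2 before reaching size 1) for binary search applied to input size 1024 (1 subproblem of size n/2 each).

For divide and conquer with division factor 2:

Problem sizes at each level:
Level 0: 1024
Level 1: 512
Level 2: 256
Level 3: 128
Level 4: 64
Level 5: 32
Level 6: 16
Level 7: 8
Level 8: 4
Level 9: 2
Level 10: 1

The root is level 0 and the size-1 base case is level 10 (the tree spans levels 0 through 10, i.e. 11 levels counting the root), so the depth is the number of divisions: log_2(1024) = 10

The recursion tree depth is log_2(1024) = 10. At each level, the problem size is divided by 2, so it takes 10 divisions to reduce to a base case of size 1. The algorithm makes 1 recursive call at each level.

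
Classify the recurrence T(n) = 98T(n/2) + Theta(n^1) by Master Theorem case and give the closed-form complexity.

Master Theorem for T(n) = 98T(n/2) + O(n^1):

a = 98, b = 2, c = 1
log_b(a) = log_2(98) = 6.6147

Case 1: c = 1 < log_2(98) = 6.6147
T(n) = O(n^(log_2 98))

For T(n) = 98T(n/2) + O(n^1): log_2(98) = 6.6147. This is Case 1 of the Master Theorem (c < log_b(a), work dominated by leaves), giving O(n^(log_2 98)).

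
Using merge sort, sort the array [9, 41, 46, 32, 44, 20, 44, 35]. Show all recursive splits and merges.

Merge sort trace:

Split: [9, 41, 46, 32, 44, 20, 44, 35] -> [9, 41, 46, 32] and [44, 20, 44, 35]
  Split: [9, 41, 46, 32] -> [9, 41] and [46, 32]
    Split: [9, 41] -> [9] and [41]
    Merge: [9] + [41] -> [9, 41]
    Split: [46, 32] -> [46] and [32]
    Merge: [46] + [32] -> [32, 46]
  Merge: [9, 41] + [32, 46] -> [9, 32, 41, 46]
  Split: [44, 20, 44, 35] -> [44, 20] and [44, 35]
    Split: [44, 20] -> [44] and [20]
    Merge: [44] + [20] -> [20, 44]
    Split: [44, 35] -> [44] and [35]
    Merge: [44] + [35] -> [35, 44]
  Merge: [20, 44] + [35, 44] -> [20, 35, 44, 44]
Merge: [9, 32, 41, 46] + [20, 35, 44, 44] -> [9, 20, 32, 35, 41, 44, 44, 46]

Final sorted array: [9, 20, 32, 35, 41, 44, 44, 46]

The merge sort proceeds by recursively splitting the array and merging sorted halves.
After all merges, the sorted array is [9, 20, 32, 35, 41, 44, 44, 46].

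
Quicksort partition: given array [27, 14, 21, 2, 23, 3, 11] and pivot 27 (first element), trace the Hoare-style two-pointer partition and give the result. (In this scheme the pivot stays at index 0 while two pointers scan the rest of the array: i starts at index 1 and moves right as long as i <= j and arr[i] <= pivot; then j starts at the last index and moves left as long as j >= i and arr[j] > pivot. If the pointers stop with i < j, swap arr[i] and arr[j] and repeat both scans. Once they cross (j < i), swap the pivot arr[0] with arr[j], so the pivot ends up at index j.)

Hoare-style two-pointer partition with pivot = 27:

Initial array: [27, 14, 21, 2, 23, 3, 11]

Pointers start at i = 1, j = 6.
i ends at 7, j ends at 6: the pointers have crossed (j < i), so scanning stops.

Swap pivot arr[0] with arr[6] to place pivot at position 6: [11, 14, 21, 2, 23, 3, 27]
Pivot position: 6

After partitioning with pivot 27, the array becomes [11, 14, 21, 2, 23, 3, 27]. The pivot is placed at index 6. All elements to the left of the pivot are <= 27, and all elements to the right are > 27.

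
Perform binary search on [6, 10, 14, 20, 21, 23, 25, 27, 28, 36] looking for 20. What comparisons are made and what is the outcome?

Binary search for 20 in [6, 10, 14, 20, 21, 23, 25, 27, 28, 36]:

lo=0, hi=9, mid=4, arr[mid]=21 -> 21 > 20, search left half
lo=0, hi=3, mid=1, arr[mid]=10 -> 10 < 20, search right half
lo=2, hi=3, mid=2, arr[mid]=14 -> 14 < 20, search right half
lo=3, hi=3, mid=3, arr[mid]=20 -> Found target at index 3!

Binary search finds 20 at index 3 after 4 comparisons. The search repeatedly halves the search space by comparing with the middle element.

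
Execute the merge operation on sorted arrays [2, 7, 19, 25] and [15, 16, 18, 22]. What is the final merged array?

Merging process:

Compare 2 vs 15: take 2 from left. Merged: [2]
Compare 7 vs 15: take 7 from left. Merged: [2, 7]
Compare 19 vs 15: take 15 from right. Merged: [2, 7, 15]
Compare 19 vs 16: take 16 from right. Merged: [2, 7, 15, 16]
Compare 19 vs 18: take 18 from right. Merged: [2, 7, 15, 16, 18]
Compare 19 vs 22: take 19 from left. Merged: [2, 7, 15, 16, 18, 19]
Compare 25 vs 22: take 22 from right. Merged: [2, 7, 15, 16, 18, 19, 22]
Append remaining from left: [25]. Merged: [2, 7, 15, 16, 18, 19, 22, 25]

Final merged array: [2, 7, 15, 16, 18, 19, 22, 25]
Total comparisons: 7

The merged array is [2, 7, 15, 16, 18, 19, 22, 25], requiring 7 comparisons. The merge step runs in O(n) time where n is the total number of elements.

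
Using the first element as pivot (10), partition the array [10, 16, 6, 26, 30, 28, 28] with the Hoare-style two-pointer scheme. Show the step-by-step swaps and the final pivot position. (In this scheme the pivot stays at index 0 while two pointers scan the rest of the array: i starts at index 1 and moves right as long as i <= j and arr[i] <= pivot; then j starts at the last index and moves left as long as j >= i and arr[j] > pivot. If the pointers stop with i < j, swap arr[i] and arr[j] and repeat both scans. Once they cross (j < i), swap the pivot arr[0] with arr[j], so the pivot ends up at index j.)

Hoare-style two-pointer partition with pivot = 10:

Initial array: [10, 16, 6, 26, 30, 28, 28]

Pointers start at i = 1, j = 6.
i stops at index 1 (arr[1]=16 > 10), j stops at index 2 (arr[2]=6 <= 10): swap arr[1] and arr[2], array becomes [10, 6, 16, 26, 30, 28, 28]
i ends at 2, j ends at 1: the pointers have crossed (j < i), so scanning stops.

Swap pivot arr[0] with arr[1] to place pivot at position 1: [6, 10, 16, 26, 30, 28, 28]
Pivot position: 1

After partitioning with pivot 10, the array becomes [6, 10, 16, 26, 30, 28, 28]. The pivot is placed at index 1. All elements to the left of the pivot are <= 10, and all elements to the right are > 10.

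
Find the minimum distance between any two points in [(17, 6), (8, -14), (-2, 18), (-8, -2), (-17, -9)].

Computing all pairwise distances among 5 points:

d((17, 6), (8, -14)) = 21.9317
d((17, 6), (-2, 18)) = 22.4722
d((17, 6), (-8, -2)) = 26.2488
d((17, 6), (-17, -9)) = 37.1618
d((8, -14), (-2, 18)) = 33.5261
d((8, -14), (-8, -2)) = 20.0
d((8, -14), (-17, -9)) = 25.4951
d((-2, 18), (-8, -2)) = 20.8806
d((-2, 18), (-17, -9)) = 30.8869
d((-8, -2), (-17, -9)) = 11.4018 <-- minimum

Closest pair: (-8, -2) and (-17, -9) with distance 11.4018

The closest pair is (-8, -2) and (-17, -9) with Euclidean distance 11.4018. For 5 points, brute-force pairwise comparison is shown above. For large n, the divide-and-conquer algorithm (sort by x, recurse on halves, check the dividing strip) achieves O(n log n).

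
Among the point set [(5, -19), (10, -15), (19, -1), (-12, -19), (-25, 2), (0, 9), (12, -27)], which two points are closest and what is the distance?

Computing all pairwise distances among 7 points:

d((5, -19), (10, -15)) = 6.4031 <-- minimum
d((5, -19), (19, -1)) = 22.8035
d((5, -19), (-12, -19)) = 17.0
d((5, -19), (-25, 2)) = 36.6197
d((5, -19), (0, 9)) = 28.4429
d((5, -19), (12, -27)) = 10.6301
d((10, -15), (19, -1)) = 16.6433
d((10, -15), (-12, -19)) = 22.3607
d((10, -15), (-25, 2)) = 38.9102
d((10, -15), (0, 9)) = 26.0
d((10, -15), (12, -27)) = 12.1655
d((19, -1), (-12, -19)) = 35.8469
d((19, -1), (-25, 2)) = 44.1022
d((19, -1), (0, 9)) = 21.4709
d((19, -1), (12, -27)) = 26.9258
d((-12, -19), (-25, 2)) = 24.6982
d((-12, -19), (0, 9)) = 30.4631
d((-12, -19), (12, -27)) = 25.2982
d((-25, 2), (0, 9)) = 25.9615
d((-25, 2), (12, -27)) = 47.0106
d((0, 9), (12, -27)) = 37.9473

Closest pair: (5, -19) and (10, -15) with distance 6.4031

The closest pair is (5, -19) and (10, -15) with Euclidean distance 6.4031. For 7 points, brute-force pairwise comparison is shown above. For large n, the divide-and-conquer algorithm (sort by x, recurse on halves, check the dividing strip) achieves O(n log n).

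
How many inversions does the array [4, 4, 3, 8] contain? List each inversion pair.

Finding inversions in [4, 4, 3, 8]:

(0, 2): arr[0]=4 > arr[2]=3
(1, 2): arr[1]=4 > arr[2]=3

Total inversions: 2

The array has 2 inversion(s): (0,2), (1,2). Each pair (i,j) satisfies i < j and arr[i] > arr[j].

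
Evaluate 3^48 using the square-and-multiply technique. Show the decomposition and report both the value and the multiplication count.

Computing 3^48 by squaring (build up from 3^1; each line after the first costs one multiplication):

3^1 = 3
3^2 = (3^1)^2 = 3^2 = 9
3^3 = 3 * 3^2 = 3 * 9 = 27
3^6 = (3^3)^2 = 27^2 = 729
3^12 = (3^6)^2 = 729^2 = 531441
3^24 = (3^12)^2 = 531441^2 = 282429536481
3^48 = (3^24)^2 = 282429536481^2 = 79766443076872509863361

Result: 79766443076872509863361
Multiplications needed: 6 (6 lines after 3^1)

3^48 = 79766443076872509863361. Using exponentiation by squaring, this requires 6 multiplications. The key idea: if the exponent is even, square the half-power; if odd, multiply by the base once.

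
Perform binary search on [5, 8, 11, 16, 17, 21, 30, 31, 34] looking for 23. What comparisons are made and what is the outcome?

Binary search for 23 in [5, 8, 11, 16, 17, 21, 30, 31, 34]:

lo=0, hi=8, mid=4, arr[mid]=17 -> 17 < 23, search right half
lo=5, hi=8, mid=6, arr[mid]=30 -> 30 > 23, search left half
lo=5, hi=5, mid=5, arr[mid]=21 -> 21 < 23, search right half
lo=6 > hi=5, target 23 not found

Binary search determines that 23 is not in the array after 3 comparisons. The search space was exhausted without finding the target.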